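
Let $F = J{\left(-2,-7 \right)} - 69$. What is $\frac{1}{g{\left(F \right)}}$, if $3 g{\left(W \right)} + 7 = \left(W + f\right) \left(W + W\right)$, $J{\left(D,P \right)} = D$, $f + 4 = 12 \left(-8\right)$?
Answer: $\frac{3}{24275} \approx 0.00012358$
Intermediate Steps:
$f = -100$ ($f = -4 + 12 \left(-8\right) = -4 - 96 = -100$)
$F = -71$ ($F = -2 - 69 = -71$)
$g{\left(W \right)} = - \frac{7}{3} + \frac{2 W \left(-100 + W\right)}{3}$ ($g{\left(W \right)} = - \frac{7}{3} + \frac{\left(W - 100\right) \left(W + W\right)}{3} = - \frac{7}{3} + \frac{\left(-100 + W\right) 2 W}{3} = - \frac{7}{3} + \frac{2 W \left(-100 + W\right)}{3}$)
$\frac{1}{g{\left(F \right)}} = \frac{1}{- \frac{7}{3} - - \frac{14200}{3} + \frac{2 \left(-71\right)^{2}}{3}} = \frac{1}{- \frac{7}{3} + \frac{14200}{3} + \frac{2}{3} \cdot 5041} = \frac{1}{- \frac{7}{3} + \frac{14200}{3} + \frac{10082}{3}} = \frac{1}{\frac{24275}{3}} = \frac{3}{24275}$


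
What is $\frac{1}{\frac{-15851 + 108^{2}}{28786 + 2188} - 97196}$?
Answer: $- \frac{30974}{3010553091} \approx -1.0288 \cdot 10^{-5}$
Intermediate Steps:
$\frac{1}{\frac{-15851 + 108^{2}}{28786 + 2188} - 97196} = \frac{1}{\frac{-15851 + 11664}{30974} - 97196} = \frac{1}{\left(-4187\right) \frac{1}{30974} - 97196} = \frac{1}{- \frac{4187}{30974} - 97196} = \frac{1}{- \frac{3010553091}{30974}} = - \frac{30974}{3010553091}$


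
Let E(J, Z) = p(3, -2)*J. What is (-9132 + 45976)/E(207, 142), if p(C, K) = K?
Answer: -18422/207 ≈ -88.995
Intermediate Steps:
E(J, Z) = -2*J
(-9132 + 45976)/E(207, 142) = (-9132 + 45976)/((-2*207)) = 36844/(-414) = 36844*(-1/414) = -18422/207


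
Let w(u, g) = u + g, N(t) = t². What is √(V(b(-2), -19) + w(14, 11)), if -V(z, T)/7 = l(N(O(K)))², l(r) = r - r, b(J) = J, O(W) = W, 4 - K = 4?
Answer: 5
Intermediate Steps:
K = 0 (K = 4 - 1*4 = 4 - 4 = 0)
l(r) = 0
V(z, T) = 0 (V(z, T) = -7*0² = -7*0 = 0)
w(u, g) = g + u
√(V(b(-2), -19) + w(14, 11)) = √(0 + (11 + 14)) = √(0 + 25) = √25 = 5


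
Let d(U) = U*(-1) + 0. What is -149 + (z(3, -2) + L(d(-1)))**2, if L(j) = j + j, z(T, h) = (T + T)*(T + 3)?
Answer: 1295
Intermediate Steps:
z(T, h) = 2*T*(3 + T) (z(T, h) = (2*T)*(3 + T) = 2*T*(3 + T))
d(U) = -U (d(U) = -U + 0 = -U)
L(j) = 2*j
-149 + (z(3, -2) + L(d(-1)))**2 = -149 + (2*3*(3 + 3) + 2*(-1*(-1)))**2 = -149 + (2*3*6 + 2*1)**2 = -149 + (36 + 2)**2 = -149 + 38**2 = -149 + 1444 = 1295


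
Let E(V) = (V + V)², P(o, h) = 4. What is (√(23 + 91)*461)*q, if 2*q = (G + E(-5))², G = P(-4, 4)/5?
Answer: 58550688*√114/25 ≈ 2.5006e+7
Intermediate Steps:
E(V) = 4*V² (E(V) = (2*V)² = 4*V²)
G = ⅘ (G = 4/5 = 4*(⅕) = ⅘ ≈ 0.80000)
q = 127008/25 (q = (⅘ + 4*(-5)²)²/2 = (⅘ + 4*25)²/2 = (⅘ + 100)²/2 = (504/5)²/2 = (½)*(254016/25) = 127008/25 ≈ 5080.3)
(√(23 + 91)*461)*q = (√(23 + 91)*461)*(127008/25) = (√114*461)*(127008/25) = (461*√114)*(127008/25) = 58550688*√114/25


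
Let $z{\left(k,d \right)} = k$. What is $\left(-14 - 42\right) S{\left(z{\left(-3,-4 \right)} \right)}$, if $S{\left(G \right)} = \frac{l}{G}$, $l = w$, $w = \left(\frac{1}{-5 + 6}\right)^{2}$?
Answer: $\frac{56}{3} \approx 18.667$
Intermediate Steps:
$w = 1$ ($w = \left(1^{-1}\right)^{2} = 1^{2} = 1$)
$l = 1$
$S{\left(G \right)} = \frac{1}{G}$ ($S{\left(G \right)} = 1 \frac{1}{G} = \frac{1}{G}$)
$\left(-14 - 42\right) S{\left(z{\left(-3,-4 \right)} \right)} = \frac{-14 - 42}{-3} = \left(-56\right) \left(- \frac{1}{3}\right) = \frac{56}{3}$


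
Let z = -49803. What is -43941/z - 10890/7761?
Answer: -1720757/3303599 ≈ -0.52087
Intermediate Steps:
-43941/z - 10890/7761 = -43941/(-49803) - 10890/7761 = -43941*(-1/49803) - 10890*1/7761 = 14647/16601 - 3630/2587 = -1720757/3303599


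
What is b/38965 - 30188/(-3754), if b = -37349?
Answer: 518033637/73137305 ≈ 7.0830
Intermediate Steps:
b/38965 - 30188/(-3754) = -37349/38965 - 30188/(-3754) = -37349*1/38965 - 30188*(-1/3754) = -37349/38965 + 15094/1877 = 518033637/73137305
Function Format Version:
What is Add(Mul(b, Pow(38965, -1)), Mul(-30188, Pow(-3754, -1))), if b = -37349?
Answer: Rational(518033637, 73137305) ≈ 7.0830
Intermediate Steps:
Add(Mul(b, Pow(38965, -1)), Mul(-30188, Pow(-3754, -1))) = Add(Mul(-37349, Pow(38965, -1)), Mul(-30188, Pow(-3754, -1))) = Add(Mul(-37349, Rational(1, 38965)), Mul(-30188, Rational(-1, 3754))) = Add(Rational(-37349, 38965), Rational(15094, 1877)) = Rational(518033637, 73137305)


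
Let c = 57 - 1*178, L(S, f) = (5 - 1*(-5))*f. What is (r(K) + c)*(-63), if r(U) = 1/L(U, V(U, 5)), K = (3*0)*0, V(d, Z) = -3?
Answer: 76251/10 ≈ 7625.1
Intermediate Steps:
K = 0 (K = 0*0 = 0)
L(S, f) = 10*f (L(S, f) = (5 + 5)*f = 10*f)
c = -121 (c = 57 - 178 = -121)
r(U) = -1/30 (r(U) = 1/(10*(-3)) = 1/(-30) = -1/30)
(r(K) + c)*(-63) = (-1/30 - 121)*(-63) = -3631/30*(-63) = 76251/10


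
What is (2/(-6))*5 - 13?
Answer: -44/3 ≈ -14.667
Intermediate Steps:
(2/(-6))*5 - 13 = (2*(-⅙))*5 - 13 = -⅓*5 - 13 = -5/3 - 13 = -44/3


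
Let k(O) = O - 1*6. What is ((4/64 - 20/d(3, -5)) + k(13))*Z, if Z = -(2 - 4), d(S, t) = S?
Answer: 19/24 ≈ 0.79167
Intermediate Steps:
k(O) = -6 + O (k(O) = O - 6 = -6 + O)
Z = 2 (Z = -(-2) = -1*(-2) = 2)
((4/64 - 20/d(3, -5)) + k(13))*Z = ((4/64 - 20/3) + (-6 + 13))*2 = ((4*(1/64) - 20*⅓) + 7)*2 = ((1/16 - 20/3) + 7)*2 = (-317/48 + 7)*2 = (19/48)*2 = 19/24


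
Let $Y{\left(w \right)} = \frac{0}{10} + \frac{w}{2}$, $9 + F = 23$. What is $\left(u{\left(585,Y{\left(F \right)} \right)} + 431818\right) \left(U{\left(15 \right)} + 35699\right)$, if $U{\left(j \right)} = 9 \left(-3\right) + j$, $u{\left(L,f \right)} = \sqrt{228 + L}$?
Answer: $15410288966 + 35687 \sqrt{813} \approx 1.5411 \cdot 10^{10}$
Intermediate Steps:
$F = 14$ ($F = -9 + 23 = 14$)
$Y{\left(w \right)} = \frac{w}{2}$ ($Y{\left(w \right)} = 0 \cdot \frac{1}{10} + w \frac{1}{2} = 0 + \frac{w}{2} = \frac{w}{2}$)
$U{\left(j \right)} = -27 + j$
$\left(u{\left(585,Y{\left(F \right)} \right)} + 431818\right) \left(U{\left(15 \right)} + 35699\right) = \left(\sqrt{228 + 585} + 431818\right) \left(\left(-27 + 15\right) + 35699\right) = \left(\sqrt{813} + 431818\right) \left(-12 + 35699\right) = \left(431818 + \sqrt{813}\right) 35687 = 15410288966 + 35687 \sqrt{813}$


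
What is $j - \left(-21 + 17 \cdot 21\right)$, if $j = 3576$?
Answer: $3240$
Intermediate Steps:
$j - \left(-21 + 17 \cdot 21\right) = 3576 - \left(-21 + 17 \cdot 21\right) = 3576 - \left(-21 + 357\right) = 3576 - 336 = 3240$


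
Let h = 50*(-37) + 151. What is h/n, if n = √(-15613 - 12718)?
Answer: 1699*I*√28331/28331 ≈ 10.094*I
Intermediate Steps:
h = -1699 (h = -1850 + 151 = -1699)
n = I*√28331 (n = √(-28331) = I*√28331 ≈ 168.32*I)
h/n = -1699*(-I*√28331/28331) = -(-1699)*I*√28331/28331 = 1699*I*√28331/28331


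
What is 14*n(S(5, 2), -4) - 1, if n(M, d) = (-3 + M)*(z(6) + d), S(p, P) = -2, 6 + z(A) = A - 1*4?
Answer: 559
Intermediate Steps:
z(A) = -10 + A (z(A) = -6 + (A - 1*4) = -6 + (A - 4) = -6 + (-4 + A) = -10 + A)
n(M, d) = (-4 + d)*(-3 + M) (n(M, d) = (-3 + M)*((-10 + 6) + d) = (-3 + M)*(-4 + d) = (-4 + d)*(-3 + M))
14*n(S(5, 2), -4) - 1 = 14*(12 - 4*(-2) - 3*(-4) - 2*(-4)) - 1 = 14*(12 + 8 + 12 + 8) - 1 = 14*40 - 1 = 560 - 1 = 559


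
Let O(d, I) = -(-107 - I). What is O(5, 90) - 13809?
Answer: -13612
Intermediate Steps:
O(d, I) = 107 + I
O(5, 90) - 13809 = (107 + 90) - 13809 = 197 - 13809 = -13612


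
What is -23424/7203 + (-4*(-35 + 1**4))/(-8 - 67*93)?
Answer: -2884744/881167 ≈ -3.2738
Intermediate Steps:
-23424/7203 + (-4*(-35 + 1**4))/(-8 - 67*93) = -23424*1/7203 + (-4*(-35 + 1))/(-8 - 6231) = -7808/2401 - 4*(-34)/(-6239) = -7808/2401 + 136*(-1/6239) = -7808/2401 - 8/367 = -2884744/881167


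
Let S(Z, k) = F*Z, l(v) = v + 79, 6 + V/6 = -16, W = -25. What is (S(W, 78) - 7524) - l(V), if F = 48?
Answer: -8671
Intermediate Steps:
V = -132 (V = -36 + 6*(-16) = -36 - 96 = -132)
l(v) = 79 + v
S(Z, k) = 48*Z
(S(W, 78) - 7524) - l(V) = (48*(-25) - 7524) - (79 - 132) = (-1200 - 7524) - 1*(-53) = -8724 + 53 = -8671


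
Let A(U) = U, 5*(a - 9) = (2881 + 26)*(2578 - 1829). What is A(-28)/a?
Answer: -35/544347 ≈ -6.4297e-5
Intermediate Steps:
a = 2177388/5 (a = 9 + ((2881 + 26)*(2578 - 1829))/5 = 9 + (2907*749)/5 = 9 + (⅕)*2177343 = 9 + 2177343/5 = 2177388/5 ≈ 4.3548e+5)
A(-28)/a = -28/2177388/5 = -28*5/2177388 = -35/544347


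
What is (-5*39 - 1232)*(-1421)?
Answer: 2027767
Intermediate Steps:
(-5*39 - 1232)*(-1421) = (-195 - 1232)*(-1421) = -1427*(-1421) = 2027767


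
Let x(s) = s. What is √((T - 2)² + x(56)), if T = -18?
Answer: 2*√114 ≈ 21.354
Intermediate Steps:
√((T - 2)² + x(56)) = √((-18 - 2)² + 56) = √((-20)² + 56) = √(400 + 56) = √456 = 2*√114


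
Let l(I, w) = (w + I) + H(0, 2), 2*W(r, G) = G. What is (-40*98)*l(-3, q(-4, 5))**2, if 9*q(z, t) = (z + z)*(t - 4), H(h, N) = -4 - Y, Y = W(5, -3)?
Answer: -12960500/81 ≈ -1.6001e+5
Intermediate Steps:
W(r, G) = G/2
Y = -3/2 (Y = (1/2)*(-3) = -3/2 ≈ -1.5000)
H(h, N) = -5/2 (H(h, N) = -4 - 1*(-3/2) = -4 + 3/2 = -5/2)
q(z, t) = 2*z*(-4 + t)/9 (q(z, t) = ((z + z)*(t - 4))/9 = ((2*z)*(-4 + t))/9 = (2*z*(-4 + t))/9 = 2*z*(-4 + t)/9)
l(I, w) = -5/2 + I + w (l(I, w) = (w + I) - 5/2 = (I + w) - 5/2 = -5/2 + I + w)
(-40*98)*l(-3, q(-4, 5))**2 = (-40*98)*(-5/2 - 3 + (2/9)*(-4)*(-4 + 5))**2 = -3920*(-5/2 - 3 + (2/9)*(-4)*1)**2 = -3920*(-5/2 - 3 - 8/9)**2 = -3920*(-115/18)**2 = -3920*13225/324 = -12960500/81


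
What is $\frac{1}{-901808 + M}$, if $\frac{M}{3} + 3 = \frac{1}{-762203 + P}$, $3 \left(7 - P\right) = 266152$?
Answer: $- \frac{2552740}{2302104328589} \approx -1.1089 \cdot 10^{-6}$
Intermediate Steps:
$P = - \frac{266131}{3}$ ($P = 7 - \frac{266152}{3} = - \frac{266131}{3} \approx -88710.0$)
$M = - \frac{22974669}{2552740}$ ($M = -9 + \frac{3}{-762203 - \frac{266131}{3}} = -9 + \frac{3}{- \frac{2552740}{3}} = -9 + 3 \left(- \frac{3}{2552740}\right) = -9 - \frac{9}{2552740} = - \frac{22974669}{2552740} \approx -9.0$)
$\frac{1}{-901808 + M} = \frac{1}{-901808 - \frac{22974669}{2552740}} = \frac{1}{- \frac{2302104328589}{2552740}} = - \frac{2552740}{2302104328589}$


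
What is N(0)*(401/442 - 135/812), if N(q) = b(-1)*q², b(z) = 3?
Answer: 0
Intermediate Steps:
N(q) = 3*q²
N(0)*(401/442 - 135/812) = (3*0²)*(401/442 - 135/812) = (3*0)*(401*(1/442) - 135*1/812) = 0*(401/442 - 135/812) = 0*(132971/179452) = 0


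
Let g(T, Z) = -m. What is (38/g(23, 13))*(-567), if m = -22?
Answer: -10773/11 ≈ -979.36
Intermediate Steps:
g(T, Z) = 22 (g(T, Z) = -1*(-22) = 22)
(38/g(23, 13))*(-567) = (38/22)*(-567) = (38*(1/22))*(-567) = (19/11)*(-567) = -10773/11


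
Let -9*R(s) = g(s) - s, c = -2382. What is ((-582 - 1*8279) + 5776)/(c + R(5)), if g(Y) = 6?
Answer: 27765/21439 ≈ 1.2951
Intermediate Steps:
R(s) = -⅔ + s/9 (R(s) = -(6 - s)/9 = -⅔ + s/9)
((-582 - 1*8279) + 5776)/(c + R(5)) = ((-582 - 1*8279) + 5776)/(-2382 + (-⅔ + (⅑)*5)) = ((-582 - 8279) + 5776)/(-2382 + (-⅔ + 5/9)) = (-8861 + 5776)/(-2382 - ⅑) = -3085/(-21439/9) = -3085*(-9/21439) = 27765/21439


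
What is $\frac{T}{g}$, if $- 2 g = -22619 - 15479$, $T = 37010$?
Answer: $\frac{37010}{19049} \approx 1.9429$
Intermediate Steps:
$g = 19049$ ($g = - \frac{-22619 - 15479}{2} = \left(- \frac{1}{2}\right) \left(-38098\right) = 19049$)
$\frac{T}{g} = \frac{37010}{19049}$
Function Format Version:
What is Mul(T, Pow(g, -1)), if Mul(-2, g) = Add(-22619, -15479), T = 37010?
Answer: Rational(37010, 19049) ≈ 1.9429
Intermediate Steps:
g = 19049 (g = Mul(Rational(-1, 2), Add(-22619, -15479)) = Mul(Rational(-1, 2), -38098) = 19049)
Mul(T, Pow(g, -1)) = Mul(37010, Pow(19049, -1)) = Mul(37010, Rational(1, 19049)) = Rational(37010, 19049)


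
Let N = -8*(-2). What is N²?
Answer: 256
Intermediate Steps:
N = 16
N² = 16² = 256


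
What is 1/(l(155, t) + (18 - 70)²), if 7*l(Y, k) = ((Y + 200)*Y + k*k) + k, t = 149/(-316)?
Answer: 99856/1054946555 ≈ 9.4655e-5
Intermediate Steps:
t = -149/316 (t = 149*(-1/316) = -149/316 ≈ -0.47152)
l(Y, k) = k/7 + k²/7 + Y*(200 + Y)/7 (l(Y, k) = (((Y + 200)*Y + k*k) + k)/7 = (((200 + Y)*Y + k²) + k)/7 = ((Y*(200 + Y) + k²) + k)/7 = ((k² + Y*(200 + Y)) + k)/7 = (k + k² + Y*(200 + Y))/7 = k/7 + k²/7 + Y*(200 + Y)/7)
1/(l(155, t) + (18 - 70)²) = 1/(((⅐)*(-149/316) + (⅐)*155² + (-149/316)²/7 + (200/7)*155) + (18 - 70)²) = 1/((-149/2212 + (⅐)*24025 + (⅐)*(22201/99856) + 31000/7) + (-52)²) = 1/((-149/2212 + 24025/7 + 22201/698992 + 31000/7) + 2704) = 1/(784935931/99856 + 2704) = 1/(1054946555/99856) = 99856/1054946555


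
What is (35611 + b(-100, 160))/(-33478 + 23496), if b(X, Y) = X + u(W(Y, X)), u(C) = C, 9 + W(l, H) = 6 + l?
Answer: -17834/4991 ≈ -3.5732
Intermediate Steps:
W(l, H) = -3 + l (W(l, H) = -9 + (6 + l) = -3 + l)
b(X, Y) = -3 + X + Y (b(X, Y) = X + (-3 + Y) = -3 + X + Y)
(35611 + b(-100, 160))/(-33478 + 23496) = (35611 + (-3 - 100 + 160))/(-33478 + 23496) = (35611 + 57)/(-9982) = 35668*(-1/9982) = -17834/4991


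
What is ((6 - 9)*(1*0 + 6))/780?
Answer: -3/130 ≈ -0.023077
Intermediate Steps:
((6 - 9)*(1*0 + 6))/780 = -3*(0 + 6)*(1/780) = -3*6*(1/780) = -18*1/780 = -3/130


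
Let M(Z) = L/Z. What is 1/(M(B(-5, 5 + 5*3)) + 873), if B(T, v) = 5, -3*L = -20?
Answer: 3/2623 ≈ 0.0011437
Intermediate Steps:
L = 20/3 (L = -⅓*(-20) = 20/3 ≈ 6.6667)
M(Z) = 20/(3*Z)
1/(M(B(-5, 5 + 5*3)) + 873) = 1/((20/3)/5 + 873) = 1/((20/3)*(⅕) + 873) = 1/(4/3 + 873) = 1/(2623/3) = 3/2623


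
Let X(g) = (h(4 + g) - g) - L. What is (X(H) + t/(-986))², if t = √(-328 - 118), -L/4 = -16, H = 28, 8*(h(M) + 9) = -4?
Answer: (100079 + I*√446)²/972196 ≈ 10302.0 + 4.348*I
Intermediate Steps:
h(M) = -19/2 (h(M) = -9 + (⅛)*(-4) = -9 - ½ = -19/2)
L = 64 (L = -4*(-16) = 64)
t = I*√446 (t = √(-446) = I*√446 ≈ 21.119*I)
X(g) = -147/2 - g (X(g) = (-19/2 - g) - 1*64 = (-19/2 - g) - 64 = -147/2 - g)
(X(H) + t/(-986))² = ((-147/2 - 1*28) + (I*√446)/(-986))² = ((-147/2 - 28) + (I*√446)*(-1/986))² = (-203/2 - I*√446/986)²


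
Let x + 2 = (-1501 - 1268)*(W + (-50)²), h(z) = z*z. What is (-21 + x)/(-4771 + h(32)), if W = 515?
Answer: 8348558/3747 ≈ 2228.1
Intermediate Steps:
h(z) = z²
x = -8348537 (x = -2 + (-1501 - 1268)*(515 + (-50)²) = -2 - 2769*(515 + 2500) = -2 - 2769*3015 = -2 - 8348535 = -8348537)
(-21 + x)/(-4771 + h(32)) = (-21 - 8348537)/(-4771 + 32²) = -8348558/(-4771 + 1024) = -8348558/(-3747) = -8348558*(-1/3747) = 8348558/3747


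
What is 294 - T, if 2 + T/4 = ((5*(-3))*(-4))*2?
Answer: -178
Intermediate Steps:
T = 472 (T = -8 + 4*(((5*(-3))*(-4))*2) = -8 + 4*(-15*(-4)*2) = -8 + 4*(60*2) = -8 + 4*120 = -8 + 480 = 472)
294 - T = 294 - 1*472 = 294 - 472 = -178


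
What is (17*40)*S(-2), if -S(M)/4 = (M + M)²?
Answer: -43520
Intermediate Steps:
S(M) = -16*M² (S(M) = -4*(M + M)² = -4*4*M² = -16*M²)
(17*40)*S(-2) = (17*40)*(-16*(-2)²) = 680*(-16*4) = 680*(-64) = -43520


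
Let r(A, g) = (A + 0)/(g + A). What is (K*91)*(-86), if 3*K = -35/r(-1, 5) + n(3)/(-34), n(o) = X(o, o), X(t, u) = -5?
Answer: -18645445/51 ≈ -3.6560e+5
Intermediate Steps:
r(A, g) = A/(A + g)
n(o) = -5
K = 4765/102 (K = (-35/((-1/(-1 + 5))) - 5/(-34))/3 = (-35/((-1/4)) - 5*(-1/34))/3 = (-35/((-1*¼)) + 5/34)/3 = (-35/(-¼) + 5/34)/3 = (-35*(-4) + 5/34)/3 = (140 + 5/34)/3 = (⅓)*(4765/34) = 4765/102 ≈ 46.716)
(K*91)*(-86) = ((4765/102)*91)*(-86) = (433615/102)*(-86) = -18645445/51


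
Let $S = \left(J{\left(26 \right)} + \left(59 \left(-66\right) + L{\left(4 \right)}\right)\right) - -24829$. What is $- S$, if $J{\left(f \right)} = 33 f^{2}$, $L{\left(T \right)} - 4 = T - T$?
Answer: $-43247$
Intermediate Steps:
$L{\left(T \right)} = 4$ ($L{\left(T \right)} = 4 + \left(T - T\right) = 4 + 0 = 4$)
$S = 43247$ ($S = \left(33 \cdot 26^{2} + \left(59 \left(-66\right) + 4\right)\right) - -24829 = \left(33 \cdot 676 + \left(-3894 + 4\right)\right) + 24829 = \left(22308 - 3890\right) + 24829 = 18418 + 24829 = 43247$)
$- S = \left(-1\right) 43247 = -43247$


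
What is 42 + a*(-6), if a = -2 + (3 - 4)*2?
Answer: 66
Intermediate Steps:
a = -4 (a = -2 - 1*2 = -2 - 2 = -4)
42 + a*(-6) = 42 - 4*(-6) = 42 + 24 = 66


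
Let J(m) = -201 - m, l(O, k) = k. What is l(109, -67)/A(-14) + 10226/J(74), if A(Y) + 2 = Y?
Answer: -145191/4400 ≈ -32.998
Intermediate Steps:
A(Y) = -2 + Y
l(109, -67)/A(-14) + 10226/J(74) = -67/(-2 - 14) + 10226/(-201 - 1*74) = -67/(-16) + 10226/(-201 - 74) = -67*(-1/16) + 10226/(-275) = 67/16 + 10226*(-1/275) = 67/16 - 10226/275 = -145191/4400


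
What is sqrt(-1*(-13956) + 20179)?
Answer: sqrt(34135) ≈ 184.76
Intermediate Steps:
sqrt(-1*(-13956) + 20179) = sqrt(13956 + 20179) = sqrt(34135)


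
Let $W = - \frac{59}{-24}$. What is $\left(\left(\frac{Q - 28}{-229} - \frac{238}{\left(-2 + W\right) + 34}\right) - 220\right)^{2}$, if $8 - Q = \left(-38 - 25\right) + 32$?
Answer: $\frac{1847401175774025}{35865920689} \approx 51509.0$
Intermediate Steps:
$Q = 39$ ($Q = 8 - \left(\left(-38 - 25\right) + 32\right) = 8 - \left(-63 + 32\right) = 8 - -31 = 8 + 31 = 39$)
$W = \frac{59}{24}$ ($W = \left(-59\right) \left(- \frac{1}{24}\right) = \frac{59}{24} \approx 2.4583$)
$\left(\left(\frac{Q - 28}{-229} - \frac{238}{\left(-2 + W\right) + 34}\right) - 220\right)^{2} = \left(\left(\frac{39 - 28}{-229} - \frac{238}{\left(-2 + \frac{59}{24}\right) + 34}\right) - 220\right)^{2} = \left(\left(\left(39 - 28\right) \left(- \frac{1}{229}\right) - \frac{238}{\frac{11}{24} + 34}\right) - 220\right)^{2} = \left(\left(11 \left(- \frac{1}{229}\right) - \frac{238}{\frac{827}{24}}\right) - 220\right)^{2} = \left(\left(- \frac{11}{229} - \frac{5712}{827}\right) - 220\right)^{2} = \left(- \frac{1317145}{189383} - 220\right)^{2} = \left(- \frac{42981405}{189383}\right)^{2} = \frac{1847401175774025}{35865920689}$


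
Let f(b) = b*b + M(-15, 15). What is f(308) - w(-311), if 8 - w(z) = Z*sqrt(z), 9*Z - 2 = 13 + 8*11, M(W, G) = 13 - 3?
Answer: 94866 + 103*I*sqrt(311)/9 ≈ 94866.0 + 201.82*I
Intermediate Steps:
M(W, G) = 10
Z = 103/9 (Z = 2/9 + (13 + 8*11)/9 = 2/9 + (13 + 88)/9 = 2/9 + (1/9)*101 = 2/9 + 101/9 = 103/9 ≈ 11.444)
f(b) = 10 + b**2 (f(b) = b*b + 10 = b**2 + 10 = 10 + b**2)
w(z) = 8 - 103*sqrt(z)/9
f(308) - w(-311) = (10 + 308**2) - (8 - 103*I*sqrt(311)/9) = (10 + 94864) - (8 - 103*I*sqrt(311)/9) = 94874 - (8 - 103*I*sqrt(311)/9) = 94874 + (-8 + 103*I*sqrt(311)/9) = 94866 + 103*I*sqrt(311)/9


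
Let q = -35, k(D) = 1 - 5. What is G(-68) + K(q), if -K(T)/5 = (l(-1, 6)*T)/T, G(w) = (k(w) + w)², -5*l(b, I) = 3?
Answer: 5187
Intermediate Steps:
l(b, I) = -⅗ (l(b, I) = -⅕*3 = -⅗)
k(D) = -4
G(w) = (-4 + w)²
K(T) = 3 (K(T) = -5*(-3*T/5)/T = -5*(-⅗) = 3)
G(-68) + K(q) = (-4 - 68)² + 3 = (-72)² + 3 = 5184 + 3 = 5187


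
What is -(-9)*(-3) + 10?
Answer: -17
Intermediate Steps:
-(-9)*(-3) + 10 = -9*3 + 10 = -27 + 10 = -17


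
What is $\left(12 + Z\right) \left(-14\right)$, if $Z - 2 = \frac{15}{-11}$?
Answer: $- \frac{1946}{11} \approx -176.91$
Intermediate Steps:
$Z = \frac{7}{11}$ ($Z = 2 + \frac{15}{-11} = 2 + 15 \left(- \frac{1}{11}\right) = 2 - \frac{15}{11} = \frac{7}{11} \approx 0.63636$)
$\left(12 + Z\right) \left(-14\right) = \left(12 + \frac{7}{11}\right) \left(-14\right) = \frac{139}{11} \left(-14\right) = - \frac{1946}{11}$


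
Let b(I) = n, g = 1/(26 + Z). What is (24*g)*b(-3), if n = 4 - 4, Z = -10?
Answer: 0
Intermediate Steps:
n = 0
g = 1/16 (g = 1/(26 - 10) = 1/16 ≈ 0.062500)
b(I) = 0
(24*g)*b(-3) = (24*(1/16))*0 = (3/2)*0 = 0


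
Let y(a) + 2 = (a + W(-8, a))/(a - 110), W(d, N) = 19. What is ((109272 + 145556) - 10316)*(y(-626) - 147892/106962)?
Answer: -256445512587/410021 ≈ -6.2545e+5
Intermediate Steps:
y(a) = -2 + (19 + a)/(-110 + a) (y(a) = -2 + (a + 19)/(a - 110) = -2 + (19 + a)/(-110 + a))
((109272 + 145556) - 10316)*(y(-626) - 147892/106962) = ((109272 + 145556) - 10316)*((239 - 1*(-626))/(-110 - 626) - 147892/106962) = (254828 - 10316)*((239 + 626)/(-736) - 147892*1/106962) = 244512*(-1/736*865 - 73946/53481) = 244512*(-865/736 - 73946/53481) = 244512*(-100685321/39362016) = -256445512587/410021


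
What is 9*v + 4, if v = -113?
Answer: -1013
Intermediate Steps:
9*v + 4 = 9*(-113) + 4 = -1017 + 4 = -1013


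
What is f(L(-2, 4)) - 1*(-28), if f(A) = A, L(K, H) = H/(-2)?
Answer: 26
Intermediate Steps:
L(K, H) = -H/2 (L(K, H) = H*(-1/2) = -H/2)
f(L(-2, 4)) - 1*(-28) = -1/2*4 - 1*(-28) = -2 + 28 = 26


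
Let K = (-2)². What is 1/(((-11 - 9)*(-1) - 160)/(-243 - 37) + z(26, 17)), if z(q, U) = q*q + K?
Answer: 2/1361 ≈ 0.0014695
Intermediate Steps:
K = 4
z(q, U) = 4 + q² (z(q, U) = q*q + 4 = q² + 4 = 4 + q²)
1/(((-11 - 9)*(-1) - 160)/(-243 - 37) + z(26, 17)) = 1/(((-11 - 9)*(-1) - 160)/(-243 - 37) + (4 + 26²)) = 1/((-20*(-1) - 160)/(-280) + (4 + 676)) = 1/((20 - 160)*(-1/280) + 680) = 1/(-140*(-1/280) + 680) = 1/(½ + 680) = 1/(1361/2) = 2/1361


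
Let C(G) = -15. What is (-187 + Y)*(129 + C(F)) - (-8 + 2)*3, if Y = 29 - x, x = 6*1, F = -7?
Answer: -18678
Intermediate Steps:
x = 6
Y = 23 (Y = 29 - 1*6 = 29 - 6 = 23)
(-187 + Y)*(129 + C(F)) - (-8 + 2)*3 = (-187 + 23)*(129 - 15) - (-8 + 2)*3 = -164*114 - (-6)*3 = -18696 - 1*(-18) = -18696 + 18 = -18678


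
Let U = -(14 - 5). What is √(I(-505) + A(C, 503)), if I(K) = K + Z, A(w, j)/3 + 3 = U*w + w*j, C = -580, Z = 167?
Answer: I*√859907 ≈ 927.31*I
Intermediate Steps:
U = -9 (U = -1*9 = -9)
A(w, j) = -9 - 27*w + 3*j*w (A(w, j) = -9 + 3*(-9*w + w*j) = -9 + 3*(-9*w + j*w) = -9 + (-27*w + 3*j*w) = -9 - 27*w + 3*j*w)
I(K) = 167 + K (I(K) = K + 167 = 167 + K)
√(I(-505) + A(C, 503)) = √((167 - 505) + (-9 - 27*(-580) + 3*503*(-580))) = √(-338 + (-9 + 15660 - 875220)) = √(-338 - 859569) = √(-859907) = I*√859907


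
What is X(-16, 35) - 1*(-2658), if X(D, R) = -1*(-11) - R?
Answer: 2634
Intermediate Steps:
X(D, R) = 11 - R
X(-16, 35) - 1*(-2658) = (11 - 1*35) - 1*(-2658) = (11 - 35) + 2658 = -24 + 2658 = 2634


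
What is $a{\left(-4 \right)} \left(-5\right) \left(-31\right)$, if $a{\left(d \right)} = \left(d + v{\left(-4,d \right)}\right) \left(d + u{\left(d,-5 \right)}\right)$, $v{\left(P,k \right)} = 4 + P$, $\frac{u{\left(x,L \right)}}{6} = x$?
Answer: $17360$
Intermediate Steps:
$u{\left(x,L \right)} = 6 x$
$a{\left(d \right)} = 7 d^{2}$ ($a{\left(d \right)} = \left(d + \left(4 - 4\right)\right) \left(d + 6 d\right) = \left(d + 0\right) 7 d = d 7 d = 7 d^{2}$)
$a{\left(-4 \right)} \left(-5\right) \left(-31\right) = 7 \left(-4\right)^{2} \left(-5\right) \left(-31\right) = 7 \cdot 16 \left(-5\right) \left(-31\right) = 112 \left(-5\right) \left(-31\right) = \left(-560\right) \left(-31\right) = 17360$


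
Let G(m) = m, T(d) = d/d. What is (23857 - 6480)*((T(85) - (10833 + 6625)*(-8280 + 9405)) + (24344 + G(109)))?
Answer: -340863687092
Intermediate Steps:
T(d) = 1
(23857 - 6480)*((T(85) - (10833 + 6625)*(-8280 + 9405)) + (24344 + G(109))) = (23857 - 6480)*((1 - (10833 + 6625)*(-8280 + 9405)) + (24344 + 109)) = 17377*((1 - 17458*1125) + 24453) = 17377*((1 - 1*19640250) + 24453) = 17377*((1 - 19640250) + 24453) = 17377*(-19640249 + 24453) = 17377*(-19615796) = -340863687092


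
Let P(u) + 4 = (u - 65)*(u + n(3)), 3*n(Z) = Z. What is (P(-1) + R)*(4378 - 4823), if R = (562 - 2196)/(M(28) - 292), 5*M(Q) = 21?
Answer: -1074230/1439 ≈ -746.51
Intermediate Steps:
M(Q) = 21/5 (M(Q) = (1/5)*21 = 21/5)
n(Z) = Z/3
P(u) = -4 + (1 + u)*(-65 + u) (P(u) = -4 + (u - 65)*(u + (1/3)*3) = -4 + (-65 + u)*(u + 1) = -4 + (-65 + u)*(1 + u) = -4 + (1 + u)*(-65 + u))
R = 8170/1439 (R = (562 - 2196)/(21/5 - 292) = -1634/(-1439/5) = -1634*(-5/1439) = 8170/1439 ≈ 5.6776)
(P(-1) + R)*(4378 - 4823) = ((-69 + (-1)**2 - 64*(-1)) + 8170/1439)*(4378 - 4823) = ((-69 + 1 + 64) + 8170/1439)*(-445) = (-4 + 8170/1439)*(-445) = (2414/1439)*(-445) = -1074230/1439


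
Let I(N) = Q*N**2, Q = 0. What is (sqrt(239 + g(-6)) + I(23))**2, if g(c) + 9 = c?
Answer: 224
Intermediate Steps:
g(c) = -9 + c
I(N) = 0 (I(N) = 0*N**2 = 0)
(sqrt(239 + g(-6)) + I(23))**2 = (sqrt(239 + (-9 - 6)) + 0)**2 = (sqrt(239 - 15) + 0)**2 = (sqrt(224) + 0)**2 = (4*sqrt(14) + 0)**2 = (4*sqrt(14))**2 = 224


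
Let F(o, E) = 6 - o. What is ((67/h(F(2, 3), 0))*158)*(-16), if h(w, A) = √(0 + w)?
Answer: -84688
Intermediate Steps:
h(w, A) = √w
((67/h(F(2, 3), 0))*158)*(-16) = ((67/(√(6 - 1*2)))*158)*(-16) = ((67/(√(6 - 2)))*158)*(-16) = ((67/(√4))*158)*(-16) = ((67/2)*158)*(-16) = 5293*(-16) = -84688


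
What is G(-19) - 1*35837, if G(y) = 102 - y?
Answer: -35716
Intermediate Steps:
G(-19) - 1*35837 = (102 - 1*(-19)) - 1*35837 = (102 + 19) - 35837 = 121 - 35837 = -35716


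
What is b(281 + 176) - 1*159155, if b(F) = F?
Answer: -158698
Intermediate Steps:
b(281 + 176) - 1*159155 = (281 + 176) - 1*159155 = 457 - 159155 = -158698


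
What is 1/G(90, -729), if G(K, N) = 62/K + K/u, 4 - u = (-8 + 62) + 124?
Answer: 1305/224 ≈ 5.8259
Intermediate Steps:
u = -174 (u = 4 - ((-8 + 62) + 124) = 4 - (54 + 124) = 4 - 1*178 = 4 - 178 = -174)
G(K, N) = 62/K - K/174 (G(K, N) = 62/K + K/(-174) = 62/K + K*(-1/174) = 62/K - K/174)
1/G(90, -729) = 1/(62/90 - 1/174*90) = 1/(62*(1/90) - 15/29) = 1/(31/45 - 15/29) = 1/(224/1305) = 1305/224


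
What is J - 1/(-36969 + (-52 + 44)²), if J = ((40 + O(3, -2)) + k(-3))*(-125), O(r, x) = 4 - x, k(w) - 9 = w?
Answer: -239882499/36905 ≈ -6500.0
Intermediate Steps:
k(w) = 9 + w
J = -6500 (J = ((40 + (4 - 1*(-2))) + (9 - 3))*(-125) = ((40 + (4 + 2)) + 6)*(-125) = ((40 + 6) + 6)*(-125) = (46 + 6)*(-125) = 52*(-125) = -6500)
J - 1/(-36969 + (-52 + 44)²) = -6500 - 1/(-36969 + (-52 + 44)²) = -6500 - 1/(-36969 + (-8)²) = -6500 - 1/(-36969 + 64) = -6500 - 1/(-36905) = -6500 - 1*(-1/36905) = -6500 + 1/36905 = -239882499/36905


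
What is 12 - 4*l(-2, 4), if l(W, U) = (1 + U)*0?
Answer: 12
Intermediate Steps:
l(W, U) = 0
12 - 4*l(-2, 4) = 12 - 4*0 = 12 + 0 = 12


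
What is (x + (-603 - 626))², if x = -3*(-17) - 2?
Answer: 1392400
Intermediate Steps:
x = 49 (x = 51 - 2 = 49)
(x + (-603 - 626))² = (49 + (-603 - 626))² = (49 - 1229)² = (-1180)² = 1392400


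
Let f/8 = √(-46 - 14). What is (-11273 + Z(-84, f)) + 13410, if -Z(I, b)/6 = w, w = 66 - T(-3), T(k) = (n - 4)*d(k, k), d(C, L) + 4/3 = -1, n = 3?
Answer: 1755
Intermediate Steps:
d(C, L) = -7/3 (d(C, L) = -4/3 - 1 = -7/3)
f = 16*I*√15 (f = 8*√(-46 - 14) = 8*√(-60) = 8*(2*I*√15) = 16*I*√15 ≈ 61.968*I)
T(k) = 7/3 (T(k) = (3 - 4)*(-7/3) = -1*(-7/3) = 7/3)
w = 191/3 (w = 66 - 1*7/3 = 66 - 7/3 = 191/3 ≈ 63.667)
Z(I, b) = -382 (Z(I, b) = -6*191/3 = -382)
(-11273 + Z(-84, f)) + 13410 = (-11273 - 382) + 13410 = -11655 + 13410 = 1755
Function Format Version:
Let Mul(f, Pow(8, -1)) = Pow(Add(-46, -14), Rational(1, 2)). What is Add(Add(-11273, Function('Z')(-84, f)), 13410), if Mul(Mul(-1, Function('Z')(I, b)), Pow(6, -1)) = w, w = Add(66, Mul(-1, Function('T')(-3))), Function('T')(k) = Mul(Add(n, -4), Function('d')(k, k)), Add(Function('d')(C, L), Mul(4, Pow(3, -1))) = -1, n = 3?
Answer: 1755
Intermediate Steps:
Function('d')(C, L) = Rational(-7, 3) (Function('d')(C, L) = Add(Rational(-4, 3), -1) = Rational(-7, 3))
f = Mul(16, I, Pow(15, Rational(1, 2))) (f = Mul(8, Pow(Add(-46, -14), Rational(1, 2))) = Mul(8, Pow(-60, Rational(1, 2))) = Mul(8, Mul(2, I, Pow(15, Rational(1, 2)))) = Mul(16, I, Pow(15, Rational(1, 2))) ≈ Mul(61.968, I))
Function('T')(k) = Rational(7, 3) (Function('T')(k) = Mul(Add(3, -4), Rational(-7, 3)) = Mul(-1, Rational(-7, 3)) = Rational(7, 3))
w = Rational(191, 3) (w = Add(66, Mul(-1, Rational(7, 3))) = Add(66, Rational(-7, 3)) = Rational(191, 3) ≈ 63.667)
Function('Z')(I, b) = -382 (Function('Z')(I, b) = Mul(-6, Rational(191, 3)) = -382)
Add(Add(-11273, Function('Z')(-84, f)), 13410) = Add(Add(-11273, -382), 13410) = Add(-11655, 13410) = 1755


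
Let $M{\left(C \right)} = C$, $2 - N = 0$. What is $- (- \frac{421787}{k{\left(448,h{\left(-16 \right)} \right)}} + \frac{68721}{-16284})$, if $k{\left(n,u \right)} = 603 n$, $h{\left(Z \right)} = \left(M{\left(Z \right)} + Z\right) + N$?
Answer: $\frac{2119412111}{366585408} \approx 5.7815$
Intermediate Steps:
$N = 2$ ($N = 2 - 0 = 2 + 0 = 2$)
$h{\left(Z \right)} = 2 + 2 Z$ ($h{\left(Z \right)} = \left(Z + Z\right) + 2 = 2 Z + 2 = 2 + 2 Z$)
$- (- \frac{421787}{k{\left(448,h{\left(-16 \right)} \right)}} + \frac{68721}{-16284}) = - (- \frac{421787}{603 \cdot 448} + \frac{68721}{-16284}) = - (- \frac{421787}{270144} + 68721 \left(- \frac{1}{16284}\right)) = - (\left(-421787\right) \frac{1}{270144} - \frac{22907}{5428}) = - (- \frac{421787}{270144} - \frac{22907}{5428}) = \left(-1\right) \left(- \frac{2119412111}{366585408}\right) = \frac{2119412111}{366585408}$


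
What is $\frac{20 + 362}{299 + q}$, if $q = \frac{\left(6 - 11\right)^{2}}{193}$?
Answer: $\frac{36863}{28866} \approx 1.277$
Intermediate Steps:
$q = \frac{25}{193}$ ($q = \left(-5\right)^{2} \cdot \frac{1}{193} = 25 \cdot \frac{1}{193} = \frac{25}{193} \approx 0.12953$)
$\frac{20 + 362}{299 + q} = \frac{20 + 362}{299 + \frac{25}{193}} = \frac{382}{\frac{57732}{193}} = 382 \cdot \frac{193}{57732} = \frac{36863}{28866}$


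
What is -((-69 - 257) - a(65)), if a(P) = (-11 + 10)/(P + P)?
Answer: 42379/130 ≈ 325.99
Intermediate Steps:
a(P) = -1/(2*P)
-((-69 - 257) - a(65)) = -((-69 - 257) - (-1)/(2*65)) = -(-326 - (-1)/(2*65)) = -(-326 - 1*(-1/130)) = -(-326 + 1/130) = -1*(-42379/130) = 42379/130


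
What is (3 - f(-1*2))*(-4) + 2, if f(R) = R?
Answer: -18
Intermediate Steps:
(3 - f(-1*2))*(-4) + 2 = (3 - (-1)*2)*(-4) + 2 = (3 - 1*(-2))*(-4) + 2 = (3 + 2)*(-4) + 2 = 5*(-4) + 2 = -20 + 2 = -18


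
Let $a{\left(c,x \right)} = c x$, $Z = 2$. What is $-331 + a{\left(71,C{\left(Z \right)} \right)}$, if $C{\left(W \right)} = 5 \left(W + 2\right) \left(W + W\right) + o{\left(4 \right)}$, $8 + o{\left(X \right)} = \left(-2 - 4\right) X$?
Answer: $3077$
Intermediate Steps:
$o{\left(X \right)} = -8 - 6 X$ ($o{\left(X \right)} = -8 + \left(-2 - 4\right) X = -8 - 6 X$)
$C{\left(W \right)} = -32 + 10 W \left(2 + W\right)$ ($C{\left(W \right)} = 5 \left(W + 2\right) \left(W + W\right) - 32 = 5 \left(2 + W\right) 2 W - 32 = 5 \cdot 2 W \left(2 + W\right) - 32 = 10 W \left(2 + W\right) - 32 = -32 + 10 W \left(2 + W\right)$)
$-331 + a{\left(71,C{\left(Z \right)} \right)} = -331 + 71 \left(-32 + 10 \cdot 2^{2} + 20 \cdot 2\right) = -331 + 71 \left(-32 + 10 \cdot 4 + 40\right) = -331 + 71 \left(-32 + 40 + 40\right) = -331 + 71 \cdot 48 = -331 + 3408 = 3077$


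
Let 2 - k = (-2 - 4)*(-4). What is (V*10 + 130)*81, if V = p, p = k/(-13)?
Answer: 154710/13 ≈ 11901.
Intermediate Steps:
k = -22 (k = 2 - (-2 - 4)*(-4) = 2 - (-6)*(-4) = 2 - 1*24 = 2 - 24 = -22)
p = 22/13 (p = -22/(-13) = -22*(-1/13) = 22/13 ≈ 1.6923)
V = 22/13 ≈ 1.6923
(V*10 + 130)*81 = ((22/13)*10 + 130)*81 = (220/13 + 130)*81 = (1910/13)*81 = 154710/13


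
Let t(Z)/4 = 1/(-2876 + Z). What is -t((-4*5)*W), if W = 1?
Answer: 1/724 ≈ 0.0013812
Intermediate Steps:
t(Z) = 4/(-2876 + Z)
-t((-4*5)*W) = -4/(-2876 - 4*5*1) = -4/(-2876 - 20*1) = -4/(-2876 - 20) = -4/(-2896) = -4*(-1)/2896 = -1*(-1/724) = 1/724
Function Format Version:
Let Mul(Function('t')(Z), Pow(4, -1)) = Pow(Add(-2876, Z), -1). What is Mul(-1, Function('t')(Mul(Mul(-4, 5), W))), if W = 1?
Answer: Rational(1, 724) ≈ 0.0013812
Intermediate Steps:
Function('t')(Z) = Mul(4, Pow(Add(-2876, Z), -1))
Mul(-1, Function('t')(Mul(Mul(-4, 5), W))) = Mul(-1, Mul(4, Pow(Add(-2876, Mul(Mul(-4, 5), 1)), -1))) = Mul(-1, Mul(4, Pow(Add(-2876, Mul(-20, 1)), -1))) = Mul(-1, Mul(4, Pow(Add(-2876, -20), -1))) = Mul(-1, Mul(4, Pow(-2896, -1))) = Mul(-1, Mul(4, Rational(-1, 2896))) = Mul(-1, Rational(-1, 724)) = Rational(1, 724)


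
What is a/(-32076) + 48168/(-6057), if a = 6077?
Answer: -175760573/21587148 ≈ -8.1419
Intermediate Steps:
a/(-32076) + 48168/(-6057) = 6077/(-32076) + 48168/(-6057) = 6077*(-1/32076) + 48168*(-1/6057) = -6077/32076 - 5352/673 = -175760573/21587148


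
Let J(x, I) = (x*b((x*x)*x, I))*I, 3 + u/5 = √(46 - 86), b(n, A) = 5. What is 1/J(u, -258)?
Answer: 1/105350 + I*√10/158025 ≈ 9.4922e-6 + 2.0011e-5*I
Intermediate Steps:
u = -15 + 10*I*√10 (u = -15 + 5*√(46 - 86) = -15 + 5*√(-40) = -15 + 5*(2*I*√10) = -15 + 10*I*√10 ≈ -15.0 + 31.623*I)
J(x, I) = 5*I*x (J(x, I) = (x*5)*I = (5*x)*I = 5*I*x)
1/J(u, -258) = 1/(5*(-258)*(-15 + 10*I*√10)) = 1/(19350 - 12900*I*√10)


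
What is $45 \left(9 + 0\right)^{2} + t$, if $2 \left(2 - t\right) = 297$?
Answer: $\frac{6997}{2} \approx 3498.5$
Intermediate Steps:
$t = - \frac{293}{2}$ ($t = 2 - \frac{297}{2} = - \frac{293}{2} \approx -146.5$)
$45 \left(9 + 0\right)^{2} + t = 45 \left(9 + 0\right)^{2} - \frac{293}{2} = 45 \cdot 9^{2} - \frac{293}{2} = 45 \cdot 81 - \frac{293}{2} = 3645 - \frac{293}{2} = \frac{6997}{2}$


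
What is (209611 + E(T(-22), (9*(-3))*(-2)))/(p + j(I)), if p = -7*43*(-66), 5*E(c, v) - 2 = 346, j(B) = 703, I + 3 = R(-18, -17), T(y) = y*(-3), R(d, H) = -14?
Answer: 1048403/102845 ≈ 10.194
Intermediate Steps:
T(y) = -3*y
I = -17 (I = -3 - 14 = -17)
E(c, v) = 348/5 (E(c, v) = ⅖ + (⅕)*346 = ⅖ + 346/5 = 348/5)
p = 19866 (p = -301*(-66) = 19866)
(209611 + E(T(-22), (9*(-3))*(-2)))/(p + j(I)) = (209611 + 348/5)/(19866 + 703) = (1048403/5)/20569 = (1048403/5)*(1/20569) = 1048403/102845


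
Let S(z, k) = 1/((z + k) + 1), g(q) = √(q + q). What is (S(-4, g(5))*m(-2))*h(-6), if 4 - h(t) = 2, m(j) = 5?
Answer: 30 + 10*√10 ≈ 61.623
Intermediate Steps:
g(q) = √2*√q (g(q) = √(2*q) = √2*√q)
h(t) = 2 (h(t) = 4 - 1*2 = 4 - 2 = 2)
S(z, k) = 1/(1 + k + z) (S(z, k) = 1/((k + z) + 1) = 1/(1 + k + z))
(S(-4, g(5))*m(-2))*h(-6) = (5/(1 + √2*√5 - 4))*2 = (5/(1 + √10 - 4))*2 = (5/(-3 + √10))*2 = 10/(-3 + √10)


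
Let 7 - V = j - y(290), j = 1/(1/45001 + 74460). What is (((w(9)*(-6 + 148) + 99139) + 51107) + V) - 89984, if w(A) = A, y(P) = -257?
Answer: 205368966669689/3350774461 ≈ 61290.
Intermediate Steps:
j = 45001/3350774461 (j = 1/(1/45001 + 74460) = 1/(3350774461/45001) = 45001/3350774461 ≈ 1.3430e-5)
V = -837693660251/3350774461 (V = 7 - (45001/3350774461 - 1*(-257)) = 7 - (45001/3350774461 + 257) = 7 - 1*861149081478/3350774461 = 7 - 861149081478/3350774461 = -837693660251/3350774461 ≈ -250.00)
(((w(9)*(-6 + 148) + 99139) + 51107) + V) - 89984 = (((9*(-6 + 148) + 99139) + 51107) - 837693660251/3350774461) - 89984 = (((9*142 + 99139) + 51107) - 837693660251/3350774461) - 89984 = (((1278 + 99139) + 51107) - 837693660251/3350774461) - 89984 = ((100417 + 51107) - 837693660251/3350774461) - 89984 = (151524 - 837693660251/3350774461) - 89984 = 506885055768313/3350774461 - 89984 = 205368966669689/3350774461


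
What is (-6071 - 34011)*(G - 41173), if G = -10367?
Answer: 2065826280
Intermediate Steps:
(-6071 - 34011)*(G - 41173) = (-6071 - 34011)*(-10367 - 41173) = -40082*(-51540) = 2065826280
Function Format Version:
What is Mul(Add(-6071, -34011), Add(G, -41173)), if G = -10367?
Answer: 2065826280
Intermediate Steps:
Mul(Add(-6071, -34011), Add(G, -41173)) = Mul(Add(-6071, -34011), Add(-10367, -41173)) = Mul(-40082, -51540) = 2065826280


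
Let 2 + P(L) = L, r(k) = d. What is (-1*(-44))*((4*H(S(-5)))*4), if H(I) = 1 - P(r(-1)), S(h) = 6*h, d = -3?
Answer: 4224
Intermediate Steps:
r(k) = -3
P(L) = -2 + L
H(I) = 6 (H(I) = 1 - (-2 - 3) = 1 - 1*(-5) = 1 + 5 = 6)
(-1*(-44))*((4*H(S(-5)))*4) = (-1*(-44))*((4*6)*4) = 44*(24*4) = 44*96 = 4224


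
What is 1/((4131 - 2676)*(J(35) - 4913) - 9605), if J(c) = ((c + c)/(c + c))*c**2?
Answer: -1/5375645 ≈ -1.8602e-7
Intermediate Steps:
J(c) = c**2 (J(c) = ((2*c)/((2*c)))*c**2 = ((2*c)*(1/(2*c)))*c**2 = 1*c**2 = c**2)
1/((4131 - 2676)*(J(35) - 4913) - 9605) = 1/((4131 - 2676)*(35**2 - 4913) - 9605) = 1/(1455*(1225 - 4913) - 9605) = 1/(1455*(-3688) - 9605) = 1/(-5366040 - 9605) = 1/(-5375645) = -1/5375645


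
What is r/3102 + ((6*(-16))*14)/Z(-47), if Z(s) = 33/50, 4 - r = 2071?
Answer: -2106289/1034 ≈ -2037.0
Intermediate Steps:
r = -2067 (r = 4 - 1*2071 = 4 - 2071 = -2067)
Z(s) = 33/50 (Z(s) = 33*(1/50) = 33/50)
r/3102 + ((6*(-16))*14)/Z(-47) = -2067/3102 + ((6*(-16))*14)/(33/50) = -2067*1/3102 - 96*14*(50/33) = -689/1034 - 1344*50/33 = -689/1034 - 22400/11 = -2106289/1034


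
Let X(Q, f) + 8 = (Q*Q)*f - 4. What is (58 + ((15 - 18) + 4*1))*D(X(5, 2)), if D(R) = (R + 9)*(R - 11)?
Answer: 74871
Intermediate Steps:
X(Q, f) = -12 + f*Q² (X(Q, f) = -8 + ((Q*Q)*f - 4) = -8 + (Q²*f - 4) = -8 + (f*Q² - 4) = -8 + (-4 + f*Q²) = -12 + f*Q²)
D(R) = (-11 + R)*(9 + R) (D(R) = (9 + R)*(-11 + R) = (-11 + R)*(9 + R))
(58 + ((15 - 18) + 4*1))*D(X(5, 2)) = (58 + ((15 - 18) + 4*1))*(-99 + (-12 + 2*5²)² - 2*(-12 + 2*5²)) = (58 + (-3 + 4))*(-99 + (-12 + 2*25)² - 2*(-12 + 2*25)) = (58 + 1)*(-99 + (-12 + 50)² - 2*(-12 + 50)) = 59*(-99 + 38² - 2*38) = 59*(-99 + 1444 - 76) = 59*1269 = 74871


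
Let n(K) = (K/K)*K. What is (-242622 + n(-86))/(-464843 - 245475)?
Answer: 121354/355159 ≈ 0.34169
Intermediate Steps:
n(K) = K (n(K) = 1*K = K)
(-242622 + n(-86))/(-464843 - 245475) = (-242622 - 86)/(-464843 - 245475) = -242708/(-710318) = -242708*(-1/710318) = 121354/355159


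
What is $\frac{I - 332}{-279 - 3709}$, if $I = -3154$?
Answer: $\frac{1743}{1994} \approx 0.87412$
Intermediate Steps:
$\frac{I - 332}{-279 - 3709} = \frac{-3154 - 332}{-279 - 3709} = - \frac{3486}{-3988} = \left(-3486\right) \left(- \frac{1}{3988}\right) = \frac{1743}{1994}$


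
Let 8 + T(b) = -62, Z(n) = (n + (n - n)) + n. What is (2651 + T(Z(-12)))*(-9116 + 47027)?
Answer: 97848291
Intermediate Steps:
Z(n) = 2*n (Z(n) = (n + 0) + n = n + n = 2*n)
T(b) = -70 (T(b) = -8 - 62 = -70)
(2651 + T(Z(-12)))*(-9116 + 47027) = (2651 - 70)*(-9116 + 47027) = 2581*37911 = 97848291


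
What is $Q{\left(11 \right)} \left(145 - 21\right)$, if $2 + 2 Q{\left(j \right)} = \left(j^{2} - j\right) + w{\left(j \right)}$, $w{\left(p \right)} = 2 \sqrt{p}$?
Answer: $6696 + 124 \sqrt{11} \approx 7107.3$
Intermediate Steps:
$Q{\left(j \right)} = -1 + \sqrt{j} + \frac{j^{2}}{2} - \frac{j}{2}$ ($Q{\left(j \right)} = -1 + \frac{\left(j^{2} - j\right) + 2 \sqrt{j}}{2} = -1 + \frac{j^{2} - j + 2 \sqrt{j}}{2} = -1 + \left(\sqrt{j} + \frac{j^{2}}{2} - \frac{j}{2}\right) = -1 + \sqrt{j} + \frac{j^{2}}{2} - \frac{j}{2}$)
$Q{\left(11 \right)} \left(145 - 21\right) = \left(-1 + \sqrt{11} + \frac{11^{2}}{2} - \frac{11}{2}\right) \left(145 - 21\right) = \left(-1 + \sqrt{11} + \frac{1}{2} \cdot 121 - \frac{11}{2}\right) 124 = \left(-1 + \sqrt{11} + \frac{121}{2} - \frac{11}{2}\right) 124 = \left(54 + \sqrt{11}\right) 124 = 6696 + 124 \sqrt{11}$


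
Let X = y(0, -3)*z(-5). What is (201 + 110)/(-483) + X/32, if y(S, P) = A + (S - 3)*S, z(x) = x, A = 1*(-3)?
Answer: -2707/15456 ≈ -0.17514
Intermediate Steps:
A = -3
y(S, P) = -3 + S*(-3 + S) (y(S, P) = -3 + (S - 3)*S = -3 + (-3 + S)*S = -3 + S*(-3 + S))
X = 15 (X = (-3 + 0² - 3*0)*(-5) = (-3 + 0 + 0)*(-5) = -3*(-5) = 15)
(201 + 110)/(-483) + X/32 = (201 + 110)/(-483) + 15/32 = 311*(-1/483) + 15*(1/32) = -311/483 + 15/32 = -2707/15456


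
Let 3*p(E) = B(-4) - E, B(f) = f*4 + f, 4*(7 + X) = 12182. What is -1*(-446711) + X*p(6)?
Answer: 1261132/3 ≈ 4.2038e+5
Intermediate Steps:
X = 6077/2 (X = -7 + (¼)*12182 = -7 + 6091/2 = 6077/2 ≈ 3038.5)
B(f) = 5*f (B(f) = 4*f + f = 5*f)
p(E) = -20/3 - E/3 (p(E) = (5*(-4) - E)/3 = (-20 - E)/3 = -20/3 - E/3)
-1*(-446711) + X*p(6) = -1*(-446711) + 6077*(-20/3 - ⅓*6)/2 = 446711 + 6077*(-20/3 - 2)/2 = 446711 + (6077/2)*(-26/3) = 446711 - 79001/3 = 1261132/3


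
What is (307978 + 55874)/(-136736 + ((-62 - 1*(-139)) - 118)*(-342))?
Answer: -181926/61357 ≈ -2.9650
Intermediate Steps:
(307978 + 55874)/(-136736 + ((-62 - 1*(-139)) - 118)*(-342)) = 363852/(-136736 + ((-62 + 139) - 118)*(-342)) = 363852/(-136736 + (77 - 118)*(-342)) = 363852/(-136736 - 41*(-342)) = 363852/(-136736 + 14022) = 363852/(-122714) = 363852*(-1/122714) = -181926/61357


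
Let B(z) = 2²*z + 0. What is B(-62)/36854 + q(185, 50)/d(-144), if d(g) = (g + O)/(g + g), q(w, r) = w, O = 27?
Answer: 109086228/239551 ≈ 455.38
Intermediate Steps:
d(g) = (27 + g)/(2*g) (d(g) = (g + 27)/(g + g) = (27 + g)/((2*g)) = (27 + g)*(1/(2*g)) = (27 + g)/(2*g))
B(z) = 4*z (B(z) = 4*z + 0 = 4*z)
B(-62)/36854 + q(185, 50)/d(-144) = (4*(-62))/36854 + 185/(((½)*(27 - 144)/(-144))) = -248*1/36854 + 185/(((½)*(-1/144)*(-117))) = -124/18427 + 185/(13/32) = -124/18427 + 185*(32/13) = -124/18427 + 5920/13 = 109086228/239551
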